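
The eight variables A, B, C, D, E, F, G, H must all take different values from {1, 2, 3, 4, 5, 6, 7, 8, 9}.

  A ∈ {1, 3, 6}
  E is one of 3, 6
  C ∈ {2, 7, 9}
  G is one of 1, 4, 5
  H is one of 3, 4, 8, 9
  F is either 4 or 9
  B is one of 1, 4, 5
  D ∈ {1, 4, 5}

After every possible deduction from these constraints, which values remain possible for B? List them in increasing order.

1, 4, 5

B, D, G share exactly the 3 values {1, 4, 5}; by pigeonhole those values go to them, so strike 1, 4, 5 from A, F, H.
F has just one choice, so F = 9. Remove 9 from C, H.
A and E share exactly the 2 values {3, 6}; by pigeonhole those values go to them, so strike 3, 6 from H.
H's domain is down to {8}, so H = 8.
No further eliminations apply; B can still be any of 1, 4, 5.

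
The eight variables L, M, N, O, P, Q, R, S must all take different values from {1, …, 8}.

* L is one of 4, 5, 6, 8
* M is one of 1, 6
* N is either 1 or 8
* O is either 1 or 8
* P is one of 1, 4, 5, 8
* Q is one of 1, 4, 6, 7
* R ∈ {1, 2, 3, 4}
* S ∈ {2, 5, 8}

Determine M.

The 8 variables together cover exactly {1, 2, 3, 4, 5, 6, 7, 8} — 8 values for 8 variables — and 3 appears only in R's list, so R = 3.
The 7 still-open variables draw from only 7 values {1, 2, 4, 5, 6, 7, 8}, so each is used; only S can be 2, hence S = 2.
Among the 6 still-open variables, 7 fits only Q (and all 6 values in {1, 4, 5, 6, 7, 8} must be used), so Q = 7.
The 2 variables N and O are confined to {1, 8}, which locks those values in; drop them from L, M, P.
So M = 6.

6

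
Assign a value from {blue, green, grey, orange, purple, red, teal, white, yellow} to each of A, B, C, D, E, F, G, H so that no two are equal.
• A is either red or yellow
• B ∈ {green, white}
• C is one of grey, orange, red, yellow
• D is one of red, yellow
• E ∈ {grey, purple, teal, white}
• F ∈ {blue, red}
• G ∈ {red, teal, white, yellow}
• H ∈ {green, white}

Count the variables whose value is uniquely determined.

A and D share exactly the 2 values {red, yellow}; by pigeonhole those values go to them, so strike red, yellow from C, F, G.
F's domain is down to {blue}, so F = blue.
The 2 variables B and H are confined to {green, white}, which locks those values in; drop them from E, G.
G has just one choice, so G = teal. So E can't be teal.
Determined: F=blue, G=teal. The other variables each still have more than one consistent value. That makes 2.

2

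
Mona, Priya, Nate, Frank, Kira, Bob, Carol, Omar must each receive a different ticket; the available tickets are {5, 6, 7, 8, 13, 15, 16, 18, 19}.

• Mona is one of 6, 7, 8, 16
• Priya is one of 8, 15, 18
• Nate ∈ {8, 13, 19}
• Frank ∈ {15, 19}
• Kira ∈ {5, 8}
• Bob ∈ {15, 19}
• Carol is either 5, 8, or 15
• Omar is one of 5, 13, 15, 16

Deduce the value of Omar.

16

Frank and Bob between them cover only {15, 19} — a naked pair. Remove those values from Priya, Nate, Carol, Omar.
Kira and Carol between them cover only {5, 8} — a naked pair. Remove those values from Mona, Priya, Nate, Omar.
Priya must be 18 (only option left).
Nate must be 13 (only option left). Eliminate 13 elsewhere: Omar.
So Omar = 16.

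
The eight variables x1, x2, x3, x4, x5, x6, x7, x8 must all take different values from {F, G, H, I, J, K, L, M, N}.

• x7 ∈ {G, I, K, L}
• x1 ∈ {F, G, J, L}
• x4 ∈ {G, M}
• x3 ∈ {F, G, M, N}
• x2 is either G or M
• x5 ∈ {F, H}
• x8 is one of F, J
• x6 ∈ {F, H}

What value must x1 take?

The 2 variables x2 and x4 are confined to {G, M}, which locks those values in; drop them from x1, x3, x7.
The 2 variables x5 and x6 are confined to {F, H}, which locks those values in; drop them from x1, x3, x8.
That leaves x3 = N.
x8 must be J (only option left). Strike J from x1.
So x1 = L.

L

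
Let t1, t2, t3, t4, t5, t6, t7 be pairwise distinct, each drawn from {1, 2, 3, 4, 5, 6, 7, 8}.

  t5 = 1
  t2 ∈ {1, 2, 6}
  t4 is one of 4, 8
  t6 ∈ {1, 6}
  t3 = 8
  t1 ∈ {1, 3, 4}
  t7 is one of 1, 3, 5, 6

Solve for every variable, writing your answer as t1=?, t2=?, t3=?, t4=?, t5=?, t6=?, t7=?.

t1=3, t2=2, t3=8, t4=4, t5=1, t6=6, t7=5

t3 must be 8 (only option left). Strike 8 from t4.
t4 has just one choice, so t4 = 4. Eliminate 4 elsewhere: t1.
t5 has just one choice, so t5 = 1. Strike 1 from t1, t2, t6, t7.
t6 has just one choice, so t6 = 6. So t2, t7 can't be 6.
t1 must be 3 (only option left). Remove 3 from t7.
t2 must be 2 (only option left).
t7 has just one choice, so t7 = 5.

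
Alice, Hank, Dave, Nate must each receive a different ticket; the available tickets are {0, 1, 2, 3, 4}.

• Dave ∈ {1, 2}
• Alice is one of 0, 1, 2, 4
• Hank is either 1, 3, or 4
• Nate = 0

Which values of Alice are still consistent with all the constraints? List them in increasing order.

Nate's domain is down to {0}, so Nate = 0. So Alice can't be 0.
No further eliminations apply; Alice can still be any of 1, 2, 4.

1, 2, 4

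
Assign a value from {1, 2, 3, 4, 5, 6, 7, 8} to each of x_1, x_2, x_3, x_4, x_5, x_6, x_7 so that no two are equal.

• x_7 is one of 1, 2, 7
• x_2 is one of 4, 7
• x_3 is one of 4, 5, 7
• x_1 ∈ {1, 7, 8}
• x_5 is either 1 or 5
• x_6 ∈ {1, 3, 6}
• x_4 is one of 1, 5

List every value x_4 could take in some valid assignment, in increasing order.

1, 5

x_4 and x_5 between them cover only {1, 5} — a naked pair. Remove those values from x_1, x_3, x_6, x_7.
The 2 variables x_2 and x_3 are confined to {4, 7}, which locks those values in; drop them from x_1, x_7.
That leaves x_1 = 8.
That leaves x_7 = 2.
No further eliminations apply; x_4 can still be any of 1, 5.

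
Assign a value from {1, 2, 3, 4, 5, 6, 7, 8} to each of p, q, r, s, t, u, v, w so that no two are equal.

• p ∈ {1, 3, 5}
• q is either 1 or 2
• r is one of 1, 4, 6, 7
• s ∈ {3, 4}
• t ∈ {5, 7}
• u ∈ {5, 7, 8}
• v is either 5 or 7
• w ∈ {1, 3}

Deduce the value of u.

Among the 8 variables, 2 fits only q (and all 8 values in {1, 2, 3, 4, 5, 6, 7, 8} must be used), so q = 2.
The 7 still-open variables draw from only 7 values {1, 3, 4, 5, 6, 7, 8}, so each is used; only r can be 6, hence r = 6.
The 6 still-open variables together cover exactly {1, 3, 4, 5, 7, 8} — 6 values for 6 variables — and 4 appears only in s's list, so s = 4.
The 5 still-open variables together cover exactly {1, 3, 5, 7, 8} — 5 values for 5 variables — and 8 appears only in u's list, so u = 8.

8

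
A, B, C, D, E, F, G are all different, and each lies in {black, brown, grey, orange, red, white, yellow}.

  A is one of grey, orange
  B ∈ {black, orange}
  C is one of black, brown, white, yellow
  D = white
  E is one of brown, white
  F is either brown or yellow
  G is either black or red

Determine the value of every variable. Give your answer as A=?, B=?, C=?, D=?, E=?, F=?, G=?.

A=grey, B=orange, C=black, D=white, E=brown, F=yellow, G=red

D must be white (only option left). Eliminate white elsewhere: C, E.
That leaves E = brown. Eliminate brown elsewhere: C, F.
F has just one choice, so F = yellow. Strike yellow from C.
C has just one choice, so C = black. Remove black from B, G.
G's domain is down to {red}, so G = red.
B has just one choice, so B = orange. Eliminate orange elsewhere: A.
That leaves A = grey.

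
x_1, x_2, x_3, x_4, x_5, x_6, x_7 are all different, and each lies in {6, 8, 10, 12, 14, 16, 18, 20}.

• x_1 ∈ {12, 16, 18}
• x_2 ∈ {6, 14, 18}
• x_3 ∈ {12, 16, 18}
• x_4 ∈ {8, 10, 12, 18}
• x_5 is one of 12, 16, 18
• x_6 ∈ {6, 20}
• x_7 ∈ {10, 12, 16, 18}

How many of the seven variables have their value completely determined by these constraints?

The 3 variables x_1, x_3, x_5 are confined to {12, 16, 18}, which locks those values in; drop them from x_2, x_4, x_7.
x_7's domain is down to {10}, so x_7 = 10. Eliminate 10 elsewhere: x_4.
x_4 must be 8 (only option left).
Determined: x_4=8, x_7=10. The other variables each still have more than one consistent value. That makes 2.

2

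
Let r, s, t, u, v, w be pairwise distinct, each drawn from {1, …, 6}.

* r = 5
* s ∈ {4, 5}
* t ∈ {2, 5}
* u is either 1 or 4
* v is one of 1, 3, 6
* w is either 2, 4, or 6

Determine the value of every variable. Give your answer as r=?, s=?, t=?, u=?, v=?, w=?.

r=5, s=4, t=2, u=1, v=3, w=6

r has just one choice, so r = 5. Eliminate 5 elsewhere: s, t.
s's domain is down to {4}, so s = 4. Strike 4 from u, w.
t must be 2 (only option left). Strike 2 from w.
u must be 1 (only option left). Remove 1 from v.
w has just one choice, so w = 6. Strike 6 from v.
v must be 3 (only option left).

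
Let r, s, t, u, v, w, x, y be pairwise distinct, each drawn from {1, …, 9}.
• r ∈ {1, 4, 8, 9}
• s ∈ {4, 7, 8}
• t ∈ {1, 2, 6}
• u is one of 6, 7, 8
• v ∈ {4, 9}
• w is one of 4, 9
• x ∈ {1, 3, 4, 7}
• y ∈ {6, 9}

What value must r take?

Among the 8 variables, 2 fits only t (and all 8 values in {1, 2, 3, 4, 6, 7, 8, 9} must be used), so t = 2.
The 7 still-open variables draw from only 7 values {1, 3, 4, 6, 7, 8, 9}, so each is used; only x can be 3, hence x = 3.
The 6 still-open variables together cover exactly {1, 4, 6, 7, 8, 9} — 6 values for 6 variables — and 1 appears only in r's list, so r = 1.

1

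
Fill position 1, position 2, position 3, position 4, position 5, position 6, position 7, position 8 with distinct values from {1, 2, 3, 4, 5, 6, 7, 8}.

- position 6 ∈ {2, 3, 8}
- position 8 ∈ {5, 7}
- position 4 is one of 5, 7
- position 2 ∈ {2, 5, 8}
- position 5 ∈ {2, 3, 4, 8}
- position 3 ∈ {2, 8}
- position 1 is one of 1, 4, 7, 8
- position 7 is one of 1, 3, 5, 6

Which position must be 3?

Among the 8 variables, 6 fits only position 7 (and all 8 values in {1, 2, 3, 4, 5, 6, 7, 8} must be used), so position 7 = 6.
The 7 still-open variables together cover exactly {1, 2, 3, 4, 5, 7, 8} — 7 values for 7 variables — and 1 appears only in position 1's list, so position 1 = 1.
The 6 still-open variables together cover exactly {2, 3, 4, 5, 7, 8} — 6 values for 6 variables — and 4 appears only in position 5's list, so position 5 = 4.
Among the 5 still-open variables, 3 fits only position 6 (and all 5 values in {2, 3, 5, 7, 8} must be used), so position 6 = 3.

position 6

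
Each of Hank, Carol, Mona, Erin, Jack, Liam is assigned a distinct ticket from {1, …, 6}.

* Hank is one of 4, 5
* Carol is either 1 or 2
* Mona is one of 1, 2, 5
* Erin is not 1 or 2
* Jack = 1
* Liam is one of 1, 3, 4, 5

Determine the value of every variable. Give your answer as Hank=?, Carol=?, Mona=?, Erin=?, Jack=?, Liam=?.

Hank=4, Carol=2, Mona=5, Erin=6, Jack=1, Liam=3

Jack's domain is down to {1}, so Jack = 1. Strike 1 from Carol, Mona, Liam.
Carol must be 2 (only option left). So Mona can't be 2.
Mona must be 5 (only option left). Strike 5 from Hank, Erin, Liam.
Hank must be 4 (only option left). Remove 4 from Erin, Liam.
Liam has just one choice, so Liam = 3. Remove 3 from Erin.
Erin must be 6 (only option left).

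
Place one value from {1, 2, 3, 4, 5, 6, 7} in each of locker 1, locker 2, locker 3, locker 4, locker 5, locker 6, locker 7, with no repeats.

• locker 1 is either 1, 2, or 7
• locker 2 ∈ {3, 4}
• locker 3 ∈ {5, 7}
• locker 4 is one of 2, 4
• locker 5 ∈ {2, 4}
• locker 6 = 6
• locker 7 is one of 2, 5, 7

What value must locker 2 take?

locker 6 must be 6 (only option left).
The 6 still-open variables draw from only 6 values {1, 2, 3, 4, 5, 7}, so each is used; only locker 1 can be 1, hence locker 1 = 1.
The 5 still-open variables draw from only 5 values {2, 3, 4, 5, 7}, so each is used; only locker 2 can be 3, hence locker 2 = 3.

3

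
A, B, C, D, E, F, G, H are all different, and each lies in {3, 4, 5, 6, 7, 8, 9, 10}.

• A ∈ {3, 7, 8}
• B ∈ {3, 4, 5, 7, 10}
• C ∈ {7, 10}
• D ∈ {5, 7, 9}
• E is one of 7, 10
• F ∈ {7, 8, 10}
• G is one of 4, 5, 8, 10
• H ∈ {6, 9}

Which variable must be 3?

A

The 8 variables together cover exactly {3, 4, 5, 6, 7, 8, 9, 10} — 8 values for 8 variables — and 6 appears only in H's list, so H = 6.
The 7 still-open variables draw from only 7 values {3, 4, 5, 7, 8, 9, 10}, so each is used; only D can be 9, hence D = 9.
C and E between them cover only {7, 10} — a naked pair. Remove those values from A, B, F, G.
F has just one choice, so F = 8. Remove 8 from A, G.
So 3 goes to A.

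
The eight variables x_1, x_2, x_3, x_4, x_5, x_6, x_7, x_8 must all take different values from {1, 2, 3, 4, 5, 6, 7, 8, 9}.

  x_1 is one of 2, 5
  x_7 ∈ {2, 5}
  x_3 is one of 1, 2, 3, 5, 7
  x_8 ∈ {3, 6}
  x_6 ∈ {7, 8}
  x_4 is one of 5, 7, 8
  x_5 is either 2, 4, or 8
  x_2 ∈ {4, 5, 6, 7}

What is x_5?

4

Among the 8 variables, 1 fits only x_3 (and all 8 values in {1, 2, 3, 4, 5, 6, 7, 8} must be used), so x_3 = 1.
Among the 7 still-open variables, 3 fits only x_8 (and all 7 values in {2, 3, 4, 5, 6, 7, 8} must be used), so x_8 = 3.
The 6 still-open variables draw from only 6 values {2, 4, 5, 6, 7, 8}, so each is used; only x_2 can be 6, hence x_2 = 6.
The 5 still-open variables draw from only 5 values {2, 4, 5, 7, 8}, so each is used; only x_5 can be 4, hence x_5 = 4.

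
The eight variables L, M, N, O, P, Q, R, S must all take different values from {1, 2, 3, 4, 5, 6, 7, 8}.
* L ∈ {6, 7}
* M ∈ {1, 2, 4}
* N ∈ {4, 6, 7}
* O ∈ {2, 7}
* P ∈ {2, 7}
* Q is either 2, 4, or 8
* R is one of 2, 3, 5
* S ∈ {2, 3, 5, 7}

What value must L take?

The 8 variables together cover exactly {1, 2, 3, 4, 5, 6, 7, 8} — 8 values for 8 variables — and 1 appears only in M's list, so M = 1.
The 7 still-open variables together cover exactly {2, 3, 4, 5, 6, 7, 8} — 7 values for 7 variables — and 8 appears only in Q's list, so Q = 8.
The 6 still-open variables together cover exactly {2, 3, 4, 5, 6, 7} — 6 values for 6 variables — and 4 appears only in N's list, so N = 4.
The 5 still-open variables draw from only 5 values {2, 3, 5, 6, 7}, so each is used; only L can be 6, hence L = 6.

6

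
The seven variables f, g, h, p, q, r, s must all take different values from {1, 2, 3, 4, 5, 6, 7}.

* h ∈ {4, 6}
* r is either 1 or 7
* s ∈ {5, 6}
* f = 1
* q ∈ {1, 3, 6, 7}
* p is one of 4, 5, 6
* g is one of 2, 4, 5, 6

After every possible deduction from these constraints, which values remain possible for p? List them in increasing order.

4, 5, 6

f must be 1 (only option left). Strike 1 from q, r.
r has just one choice, so r = 7. Eliminate 7 elsewhere: q.
The 5 still-open variables together cover exactly {2, 3, 4, 5, 6} — 5 values for 5 variables — and 2 appears only in g's list, so g = 2.
The 4 still-open variables draw from only 4 values {3, 4, 5, 6}, so each is used; only q can be 3, hence q = 3.
No further eliminations apply; p can still be any of 4, 5, 6.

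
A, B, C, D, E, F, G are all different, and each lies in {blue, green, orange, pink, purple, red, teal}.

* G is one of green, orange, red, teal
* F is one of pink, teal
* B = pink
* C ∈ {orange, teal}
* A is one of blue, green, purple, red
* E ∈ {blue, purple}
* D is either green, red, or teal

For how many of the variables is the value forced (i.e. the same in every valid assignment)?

3

B has just one choice, so B = pink. Remove pink from F.
F's domain is down to {teal}, so F = teal. Eliminate teal elsewhere: C, D, G.
That leaves C = orange. So G can't be orange.
D and G share exactly the 2 values {green, red}; by pigeonhole those values go to them, so strike green, red from A.
Determined: B=pink, C=orange, F=teal. The other variables each still have more than one consistent value. That makes 3.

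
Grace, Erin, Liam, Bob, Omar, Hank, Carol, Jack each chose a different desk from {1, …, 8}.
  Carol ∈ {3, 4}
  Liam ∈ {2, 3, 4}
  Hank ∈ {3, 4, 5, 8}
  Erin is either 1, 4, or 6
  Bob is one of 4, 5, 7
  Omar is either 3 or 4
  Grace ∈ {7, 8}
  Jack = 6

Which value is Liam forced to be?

Jack must be 6 (only option left). Remove 6 from Erin.
The 7 still-open variables draw from only 7 values {1, 2, 3, 4, 5, 7, 8}, so each is used; only Erin can be 1, hence Erin = 1.
The 6 still-open variables together cover exactly {2, 3, 4, 5, 7, 8} — 6 values for 6 variables — and 2 appears only in Liam's list, so Liam = 2.

2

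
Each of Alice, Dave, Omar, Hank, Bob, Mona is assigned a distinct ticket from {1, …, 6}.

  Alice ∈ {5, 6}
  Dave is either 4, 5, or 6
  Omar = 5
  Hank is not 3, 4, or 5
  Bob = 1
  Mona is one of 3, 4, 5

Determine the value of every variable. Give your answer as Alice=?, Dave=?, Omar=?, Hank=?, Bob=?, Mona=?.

Alice=6, Dave=4, Omar=5, Hank=2, Bob=1, Mona=3

Omar's domain is down to {5}, so Omar = 5. Strike 5 from Alice, Dave, Mona.
Bob must be 1 (only option left). Strike 1 from Hank.
Alice has just one choice, so Alice = 6. Remove 6 from Dave, Hank.
That leaves Dave = 4. Strike 4 from Mona.
That leaves Hank = 2.
Mona has just one choice, so Mona = 3.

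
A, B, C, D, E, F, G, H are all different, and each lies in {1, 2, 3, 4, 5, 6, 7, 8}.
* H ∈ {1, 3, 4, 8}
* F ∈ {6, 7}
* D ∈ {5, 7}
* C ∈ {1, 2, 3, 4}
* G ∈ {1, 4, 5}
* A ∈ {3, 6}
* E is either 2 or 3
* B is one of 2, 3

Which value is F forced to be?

Among the 8 variables, 8 fits only H (and all 8 values in {1, 2, 3, 4, 5, 6, 7, 8} must be used), so H = 8.
B and E between them cover only {2, 3} — a naked pair. Remove those values from A, C.
A has just one choice, so A = 6. Remove 6 from F.
So F = 7.

7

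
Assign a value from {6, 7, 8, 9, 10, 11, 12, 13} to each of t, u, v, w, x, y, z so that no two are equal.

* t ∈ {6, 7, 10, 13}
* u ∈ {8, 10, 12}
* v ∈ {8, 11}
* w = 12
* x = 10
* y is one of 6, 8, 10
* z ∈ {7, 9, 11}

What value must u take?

w's domain is down to {12}, so w = 12. Remove 12 from u.
x's domain is down to {10}, so x = 10. So t, u, y can't be 10.
So u = 8.

8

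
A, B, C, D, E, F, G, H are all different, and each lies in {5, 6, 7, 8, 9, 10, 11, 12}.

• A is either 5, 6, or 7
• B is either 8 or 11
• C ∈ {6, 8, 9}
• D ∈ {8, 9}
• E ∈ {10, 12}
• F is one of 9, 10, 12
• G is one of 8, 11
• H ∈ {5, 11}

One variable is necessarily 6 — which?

C

Among the 8 variables, 7 fits only A (and all 8 values in {5, 6, 7, 8, 9, 10, 11, 12} must be used), so A = 7.
The 7 still-open variables draw from only 7 values {5, 6, 8, 9, 10, 11, 12}, so each is used; only H can be 5, hence H = 5.
The 6 still-open variables together cover exactly {6, 8, 9, 10, 11, 12} — 6 values for 6 variables — and 6 appears only in C's list, so C = 6.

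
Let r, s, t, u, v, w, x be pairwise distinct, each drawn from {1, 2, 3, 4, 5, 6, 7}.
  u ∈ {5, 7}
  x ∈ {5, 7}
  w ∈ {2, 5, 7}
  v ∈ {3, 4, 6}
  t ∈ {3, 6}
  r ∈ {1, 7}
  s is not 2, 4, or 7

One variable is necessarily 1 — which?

r

The 7 variables draw from only 7 values {1, 2, 3, 4, 5, 6, 7}, so each is used; only w can be 2, hence w = 2.
Among the 6 still-open variables, 4 fits only v (and all 6 values in {1, 3, 4, 5, 6, 7} must be used), so v = 4.
u and x between them cover only {5, 7} — a naked pair. Remove those values from r, s.
So 1 goes to r.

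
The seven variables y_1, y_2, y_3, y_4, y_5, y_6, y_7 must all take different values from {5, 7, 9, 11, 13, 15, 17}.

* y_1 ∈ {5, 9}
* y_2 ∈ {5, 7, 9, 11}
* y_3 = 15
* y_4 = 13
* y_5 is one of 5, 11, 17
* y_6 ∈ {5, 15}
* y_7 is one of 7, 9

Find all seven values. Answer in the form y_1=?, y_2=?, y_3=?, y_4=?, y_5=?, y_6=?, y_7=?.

y_1=9, y_2=11, y_3=15, y_4=13, y_5=17, y_6=5, y_7=7

y_3's domain is down to {15}, so y_3 = 15. Remove 15 from y_6.
y_4's domain is down to {13}, so y_4 = 13.
y_6's domain is down to {5}, so y_6 = 5. Strike 5 from y_1, y_2, y_5.
y_1's domain is down to {9}, so y_1 = 9. Strike 9 from y_2, y_7.
y_7 has just one choice, so y_7 = 7. Strike 7 from y_2.
y_2 has just one choice, so y_2 = 11. Remove 11 from y_5.
y_5 must be 17 (only option left).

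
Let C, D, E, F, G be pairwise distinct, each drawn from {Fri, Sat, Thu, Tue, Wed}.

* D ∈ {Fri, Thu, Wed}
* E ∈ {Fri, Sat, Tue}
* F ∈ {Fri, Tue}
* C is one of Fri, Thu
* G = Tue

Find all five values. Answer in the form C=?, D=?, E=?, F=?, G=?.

G must be Tue (only option left). Remove Tue from E, F.
F must be Fri (only option left). Remove Fri from C, D, E.
C has just one choice, so C = Thu. So D can't be Thu.
D must be Wed (only option left).
E must be Sat (only option left).

C=Thu, D=Wed, E=Sat, F=Fri, G=Tue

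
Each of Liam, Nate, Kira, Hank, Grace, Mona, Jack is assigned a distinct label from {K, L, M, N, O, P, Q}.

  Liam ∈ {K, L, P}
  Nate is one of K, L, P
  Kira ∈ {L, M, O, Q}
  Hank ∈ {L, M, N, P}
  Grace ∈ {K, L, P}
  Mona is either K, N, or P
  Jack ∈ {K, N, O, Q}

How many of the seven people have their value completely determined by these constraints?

The 3 variables Liam, Nate, Grace are confined to {K, L, P}, which locks those values in; drop them from Kira, Hank, Mona, Jack.
That leaves Mona = N. Strike N from Hank, Jack.
That leaves Hank = M. Strike M from Kira.
Determined: Hank=M, Mona=N. The other people each still have more than one consistent value. That makes 2.

2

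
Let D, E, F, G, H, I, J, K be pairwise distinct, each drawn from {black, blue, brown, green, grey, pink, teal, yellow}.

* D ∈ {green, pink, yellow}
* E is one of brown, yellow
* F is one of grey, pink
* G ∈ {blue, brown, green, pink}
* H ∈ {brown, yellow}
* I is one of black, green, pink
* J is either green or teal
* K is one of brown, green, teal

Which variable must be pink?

D

The 8 variables draw from only 8 values {black, blue, brown, green, grey, pink, teal, yellow}, so each is used; only I can be black, hence I = black.
Among the 7 still-open variables, blue fits only G (and all 7 values in {blue, brown, green, grey, pink, teal, yellow} must be used), so G = blue.
Among the 6 still-open variables, grey fits only F (and all 6 values in {brown, green, grey, pink, teal, yellow} must be used), so F = grey.
The 5 still-open variables draw from only 5 values {brown, green, pink, teal, yellow}, so each is used; only D can be pink, hence D = pink.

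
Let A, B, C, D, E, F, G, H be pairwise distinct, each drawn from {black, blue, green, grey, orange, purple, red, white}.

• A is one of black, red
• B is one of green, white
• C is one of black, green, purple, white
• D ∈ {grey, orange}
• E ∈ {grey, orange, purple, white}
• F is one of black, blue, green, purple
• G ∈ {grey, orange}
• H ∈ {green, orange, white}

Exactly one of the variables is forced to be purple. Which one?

E

The 8 variables draw from only 8 values {black, blue, green, grey, orange, purple, red, white}, so each is used; only F can be blue, hence F = blue.
Among the 7 still-open variables, red fits only A (and all 7 values in {black, green, grey, orange, purple, red, white} must be used), so A = red.
Among the 6 still-open variables, black fits only C (and all 6 values in {black, green, grey, orange, purple, white} must be used), so C = black.
The 5 still-open variables draw from only 5 values {green, grey, orange, purple, white}, so each is used; only E can be purple, hence E = purple.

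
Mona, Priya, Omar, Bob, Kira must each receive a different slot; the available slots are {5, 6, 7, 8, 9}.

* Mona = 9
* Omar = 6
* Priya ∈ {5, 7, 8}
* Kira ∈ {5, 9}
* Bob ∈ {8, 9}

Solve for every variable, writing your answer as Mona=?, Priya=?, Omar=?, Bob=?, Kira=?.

Mona must be 9 (only option left). So Bob, Kira can't be 9.
Omar has just one choice, so Omar = 6.
Bob must be 8 (only option left). So Priya can't be 8.
That leaves Kira = 5. Strike 5 from Priya.
Priya must be 7 (only option left).

Mona=9, Priya=7, Omar=6, Bob=8, Kira=5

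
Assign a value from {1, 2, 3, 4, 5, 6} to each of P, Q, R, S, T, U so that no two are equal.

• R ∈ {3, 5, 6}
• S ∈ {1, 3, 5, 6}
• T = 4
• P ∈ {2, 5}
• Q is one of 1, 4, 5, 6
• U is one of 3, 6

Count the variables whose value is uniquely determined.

T must be 4 (only option left). So Q can't be 4.
The 5 still-open variables draw from only 5 values {1, 2, 3, 5, 6}, so each is used; only P can be 2, hence P = 2.
Determined: P=2, T=4. The other variables each still have more than one consistent value. That makes 2.

2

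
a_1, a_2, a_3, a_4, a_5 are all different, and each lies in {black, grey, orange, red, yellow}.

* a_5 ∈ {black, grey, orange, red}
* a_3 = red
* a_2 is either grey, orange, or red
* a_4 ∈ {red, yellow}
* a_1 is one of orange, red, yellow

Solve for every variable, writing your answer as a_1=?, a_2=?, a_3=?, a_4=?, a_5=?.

a_1=orange, a_2=grey, a_3=red, a_4=yellow, a_5=black

a_3 must be red (only option left). Remove red from a_1, a_2, a_4, a_5.
That leaves a_4 = yellow. Strike yellow from a_1.
That leaves a_1 = orange. Strike orange from a_2, a_5.
a_2's domain is down to {grey}, so a_2 = grey. Strike grey from a_5.
a_5 must be black (only option left).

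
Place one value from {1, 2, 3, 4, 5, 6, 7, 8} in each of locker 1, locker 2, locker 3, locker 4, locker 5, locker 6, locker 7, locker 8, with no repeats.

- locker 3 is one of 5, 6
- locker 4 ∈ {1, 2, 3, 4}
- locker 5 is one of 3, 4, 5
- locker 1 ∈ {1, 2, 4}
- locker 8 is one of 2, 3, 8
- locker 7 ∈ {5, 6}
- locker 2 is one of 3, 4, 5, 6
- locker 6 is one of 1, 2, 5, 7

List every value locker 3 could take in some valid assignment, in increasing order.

5, 6

Among the 8 variables, 7 fits only locker 6 (and all 8 values in {1, 2, 3, 4, 5, 6, 7, 8} must be used), so locker 6 = 7.
The 7 still-open variables draw from only 7 values {1, 2, 3, 4, 5, 6, 8}, so each is used; only locker 8 can be 8, hence locker 8 = 8.
The 2 variables locker 3 and locker 7 are confined to {5, 6}, which locks those values in; drop them from locker 2, locker 5.
locker 2 and locker 5 between them cover only {3, 4} — a naked pair. Remove those values from locker 1, locker 4.
No further eliminations apply; locker 3 can still be any of 5, 6.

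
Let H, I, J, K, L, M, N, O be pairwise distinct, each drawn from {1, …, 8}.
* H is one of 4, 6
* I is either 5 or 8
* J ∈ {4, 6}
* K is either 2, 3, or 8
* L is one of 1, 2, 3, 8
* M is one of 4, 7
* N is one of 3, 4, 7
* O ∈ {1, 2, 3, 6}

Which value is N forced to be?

3

Among the 8 variables, 5 fits only I (and all 8 values in {1, 2, 3, 4, 5, 6, 7, 8} must be used), so I = 5.
The 2 variables H and J are confined to {4, 6}, which locks those values in; drop them from M, N, O.
M must be 7 (only option left). Remove 7 from N.
So N = 3.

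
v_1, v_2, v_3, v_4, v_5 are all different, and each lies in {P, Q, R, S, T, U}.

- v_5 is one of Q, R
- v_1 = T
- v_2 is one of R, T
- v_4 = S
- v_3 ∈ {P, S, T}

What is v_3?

P

v_1 must be T (only option left). Remove T from v_2, v_3.
v_2 must be R (only option left). Remove R from v_5.
v_4 has just one choice, so v_4 = S. Eliminate S elsewhere: v_3.
So v_3 = P.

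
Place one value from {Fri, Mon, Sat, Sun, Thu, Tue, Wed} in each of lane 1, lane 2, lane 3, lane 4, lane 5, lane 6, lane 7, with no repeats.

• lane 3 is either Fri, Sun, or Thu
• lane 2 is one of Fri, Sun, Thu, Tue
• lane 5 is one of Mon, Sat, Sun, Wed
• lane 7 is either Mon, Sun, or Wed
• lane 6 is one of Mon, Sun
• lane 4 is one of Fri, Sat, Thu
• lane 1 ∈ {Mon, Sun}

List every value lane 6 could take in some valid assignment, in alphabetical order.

The 7 variables draw from only 7 values {Fri, Mon, Sat, Sun, Thu, Tue, Wed}, so each is used; only lane 2 can be Tue, hence lane 2 = Tue.
lane 1 and lane 6 between them cover only {Mon, Sun} — a naked pair. Remove those values from lane 3, lane 5, lane 7.
lane 7 has just one choice, so lane 7 = Wed. Strike Wed from lane 5.
lane 5's domain is down to {Sat}, so lane 5 = Sat. Strike Sat from lane 4.
No further eliminations apply; lane 6 can still be any of Mon, Sun.

Mon, Sun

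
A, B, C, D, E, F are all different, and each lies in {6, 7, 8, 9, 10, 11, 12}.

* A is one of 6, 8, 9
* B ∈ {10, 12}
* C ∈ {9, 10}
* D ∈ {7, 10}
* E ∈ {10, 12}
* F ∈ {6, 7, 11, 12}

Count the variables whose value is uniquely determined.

B and E share exactly the 2 values {10, 12}; by pigeonhole those values go to them, so strike 10, 12 from C, D, F.
C's domain is down to {9}, so C = 9. So A can't be 9.
That leaves D = 7. Strike 7 from F.
Determined: C=9, D=7. The other variables each still have more than one consistent value. That makes 2.

2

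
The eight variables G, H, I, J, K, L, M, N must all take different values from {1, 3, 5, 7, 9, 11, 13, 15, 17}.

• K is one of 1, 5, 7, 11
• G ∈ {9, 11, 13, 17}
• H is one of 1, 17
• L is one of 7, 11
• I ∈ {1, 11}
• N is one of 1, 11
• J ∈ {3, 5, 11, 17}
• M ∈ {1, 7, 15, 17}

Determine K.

5

I and N between them cover only {1, 11} — a naked pair. Remove those values from G, H, J, K, L, M.
H has just one choice, so H = 17. Remove 17 from G, J, M.
L must be 7 (only option left). Strike 7 from K, M.
So K = 5.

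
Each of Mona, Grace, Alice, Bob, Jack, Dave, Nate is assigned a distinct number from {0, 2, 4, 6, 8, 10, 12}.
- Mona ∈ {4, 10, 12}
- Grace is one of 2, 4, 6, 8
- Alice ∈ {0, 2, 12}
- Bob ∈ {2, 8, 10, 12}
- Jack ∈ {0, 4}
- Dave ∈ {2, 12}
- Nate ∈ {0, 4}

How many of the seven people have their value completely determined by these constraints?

The 7 variables together cover exactly {0, 2, 4, 6, 8, 10, 12} — 7 values for 7 variables — and 6 appears only in Grace's list, so Grace = 6.
The 6 still-open variables together cover exactly {0, 2, 4, 8, 10, 12} — 6 values for 6 variables — and 8 appears only in Bob's list, so Bob = 8.
The 5 still-open variables draw from only 5 values {0, 2, 4, 10, 12}, so each is used; only Mona can be 10, hence Mona = 10.
Jack and Nate between them cover only {0, 4} — a naked pair. Remove those values from Alice.
Determined: Mona=10, Grace=6, Bob=8. The other people each still have more than one consistent value. That makes 3.

3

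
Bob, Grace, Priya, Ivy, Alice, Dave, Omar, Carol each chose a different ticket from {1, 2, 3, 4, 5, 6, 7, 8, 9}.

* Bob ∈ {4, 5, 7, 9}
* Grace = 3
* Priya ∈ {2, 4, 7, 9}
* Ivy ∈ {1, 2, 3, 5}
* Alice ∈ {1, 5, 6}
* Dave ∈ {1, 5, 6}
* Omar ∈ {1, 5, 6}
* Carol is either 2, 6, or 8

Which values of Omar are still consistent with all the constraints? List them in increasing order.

Grace must be 3 (only option left). Strike 3 from Ivy.
The 3 variables Alice, Dave, Omar are confined to {1, 5, 6}, which locks those values in; drop them from Bob, Ivy, Carol.
Ivy must be 2 (only option left). Remove 2 from Priya, Carol.
Carol's domain is down to {8}, so Carol = 8.
No further eliminations apply; Omar can still be any of 1, 5, 6.

1, 5, 6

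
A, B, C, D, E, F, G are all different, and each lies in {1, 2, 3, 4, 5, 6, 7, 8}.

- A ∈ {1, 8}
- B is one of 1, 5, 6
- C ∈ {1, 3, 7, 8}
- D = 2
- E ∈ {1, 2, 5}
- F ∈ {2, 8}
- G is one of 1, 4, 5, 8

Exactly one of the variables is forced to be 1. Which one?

A

D's domain is down to {2}, so D = 2. Eliminate 2 elsewhere: E, F.
F has just one choice, so F = 8. Strike 8 from A, C, G.
So 1 goes to A.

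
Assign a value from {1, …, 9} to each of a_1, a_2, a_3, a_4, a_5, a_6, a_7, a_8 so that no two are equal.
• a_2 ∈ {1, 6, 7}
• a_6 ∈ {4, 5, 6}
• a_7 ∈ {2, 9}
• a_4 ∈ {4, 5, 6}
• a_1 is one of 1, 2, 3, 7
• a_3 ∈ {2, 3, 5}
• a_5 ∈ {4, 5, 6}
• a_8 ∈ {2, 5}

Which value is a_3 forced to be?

3

The 8 variables draw from only 8 values {1, 2, 3, 4, 5, 6, 7, 9}, so each is used; only a_7 can be 9, hence a_7 = 9.
a_4, a_5, a_6 share exactly the 3 values {4, 5, 6}; by pigeonhole those values go to them, so strike 4, 5, 6 from a_2, a_3, a_8.
That leaves a_8 = 2. Eliminate 2 elsewhere: a_1, a_3.
So a_3 = 3.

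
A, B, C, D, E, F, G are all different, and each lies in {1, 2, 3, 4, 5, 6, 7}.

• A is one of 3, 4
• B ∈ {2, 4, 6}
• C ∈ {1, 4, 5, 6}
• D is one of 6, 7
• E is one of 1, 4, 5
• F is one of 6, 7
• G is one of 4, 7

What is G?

Among the 7 variables, 2 fits only B (and all 7 values in {1, 2, 3, 4, 5, 6, 7} must be used), so B = 2.
The 6 still-open variables draw from only 6 values {1, 3, 4, 5, 6, 7}, so each is used; only A can be 3, hence A = 3.
D and F between them cover only {6, 7} — a naked pair. Remove those values from C, G.
So G = 4.

4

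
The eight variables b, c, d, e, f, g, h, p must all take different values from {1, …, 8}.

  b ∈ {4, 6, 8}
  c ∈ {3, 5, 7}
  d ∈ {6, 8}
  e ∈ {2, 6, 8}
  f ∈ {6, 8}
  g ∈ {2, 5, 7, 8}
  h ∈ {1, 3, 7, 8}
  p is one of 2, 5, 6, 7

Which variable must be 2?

The 8 variables together cover exactly {1, 2, 3, 4, 5, 6, 7, 8} — 8 values for 8 variables — and 1 appears only in h's list, so h = 1.
The 7 still-open variables draw from only 7 values {2, 3, 4, 5, 6, 7, 8}, so each is used; only c can be 3, hence c = 3.
Among the 6 still-open variables, 4 fits only b (and all 6 values in {2, 4, 5, 6, 7, 8} must be used), so b = 4.
The 2 variables d and f are confined to {6, 8}, which locks those values in; drop them from e, g, p.
So 2 goes to e.

e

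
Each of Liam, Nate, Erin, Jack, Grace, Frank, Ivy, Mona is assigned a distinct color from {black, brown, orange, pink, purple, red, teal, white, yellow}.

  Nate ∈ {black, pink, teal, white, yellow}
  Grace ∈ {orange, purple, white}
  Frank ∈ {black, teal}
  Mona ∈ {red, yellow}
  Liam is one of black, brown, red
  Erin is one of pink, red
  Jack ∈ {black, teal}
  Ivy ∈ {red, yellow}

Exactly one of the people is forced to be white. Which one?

Nate

Jack and Frank share exactly the 2 values {black, teal}; by pigeonhole those values go to them, so strike black, teal from Liam, Nate.
The 2 variables Ivy and Mona are confined to {red, yellow}, which locks those values in; drop them from Liam, Nate, Erin.
Liam has just one choice, so Liam = brown.
That leaves Erin = pink. Remove pink from Nate.
So white goes to Nate.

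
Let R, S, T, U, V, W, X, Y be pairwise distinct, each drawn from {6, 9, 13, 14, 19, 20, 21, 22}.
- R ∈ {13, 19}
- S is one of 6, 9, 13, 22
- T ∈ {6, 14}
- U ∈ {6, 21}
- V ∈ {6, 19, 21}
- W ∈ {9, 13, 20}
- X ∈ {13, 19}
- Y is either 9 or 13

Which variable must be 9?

Y

The 8 variables together cover exactly {6, 9, 13, 14, 19, 20, 21, 22} — 8 values for 8 variables — and 14 appears only in T's list, so T = 14.
The 7 still-open variables together cover exactly {6, 9, 13, 19, 20, 21, 22} — 7 values for 7 variables — and 20 appears only in W's list, so W = 20.
The 6 still-open variables together cover exactly {6, 9, 13, 19, 21, 22} — 6 values for 6 variables — and 22 appears only in S's list, so S = 22.
The 5 still-open variables together cover exactly {6, 9, 13, 19, 21} — 5 values for 5 variables — and 9 appears only in Y's list, so Y = 9.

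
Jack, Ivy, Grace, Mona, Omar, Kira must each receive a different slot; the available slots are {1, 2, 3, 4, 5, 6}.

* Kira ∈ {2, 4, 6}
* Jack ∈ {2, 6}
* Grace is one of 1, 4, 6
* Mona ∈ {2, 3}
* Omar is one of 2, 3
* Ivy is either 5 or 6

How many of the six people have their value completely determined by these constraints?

4

Among the 6 variables, 1 fits only Grace (and all 6 values in {1, 2, 3, 4, 5, 6} must be used), so Grace = 1.
The 5 still-open variables draw from only 5 values {2, 3, 4, 5, 6}, so each is used; only Kira can be 4, hence Kira = 4.
The 4 still-open variables draw from only 4 values {2, 3, 5, 6}, so each is used; only Ivy can be 5, hence Ivy = 5.
The 3 still-open variables together cover exactly {2, 3, 6} — 3 values for 3 variables — and 6 appears only in Jack's list, so Jack = 6.
Determined: Jack=6, Ivy=5, Grace=1, Kira=4. The other people each still have more than one consistent value. That makes 4.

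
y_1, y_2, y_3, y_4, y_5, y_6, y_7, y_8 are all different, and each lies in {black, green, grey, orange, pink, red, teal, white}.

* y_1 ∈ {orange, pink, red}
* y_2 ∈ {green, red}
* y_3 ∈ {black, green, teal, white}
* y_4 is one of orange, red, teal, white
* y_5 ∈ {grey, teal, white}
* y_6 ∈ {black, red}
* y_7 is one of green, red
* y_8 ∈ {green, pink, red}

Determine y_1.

orange

The 8 variables draw from only 8 values {black, green, grey, orange, pink, red, teal, white}, so each is used; only y_5 can be grey, hence y_5 = grey.
y_2 and y_7 share exactly the 2 values {green, red}; by pigeonhole those values go to them, so strike green, red from y_1, y_3, y_4, y_6, y_8.
y_6's domain is down to {black}, so y_6 = black. Eliminate black elsewhere: y_3.
That leaves y_8 = pink. Remove pink from y_1.
So y_1 = orange.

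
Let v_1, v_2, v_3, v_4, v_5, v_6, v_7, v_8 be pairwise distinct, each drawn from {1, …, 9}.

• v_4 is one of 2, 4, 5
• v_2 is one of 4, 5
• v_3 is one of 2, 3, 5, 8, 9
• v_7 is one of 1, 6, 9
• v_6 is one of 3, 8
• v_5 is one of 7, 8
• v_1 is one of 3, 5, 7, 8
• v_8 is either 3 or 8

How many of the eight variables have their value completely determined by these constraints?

5

The 2 variables v_6 and v_8 are confined to {3, 8}, which locks those values in; drop them from v_1, v_3, v_5.
That leaves v_5 = 7. So v_1 can't be 7.
v_1 must be 5 (only option left). Remove 5 from v_2, v_3, v_4.
v_2 must be 4 (only option left). So v_4 can't be 4.
v_4 has just one choice, so v_4 = 2. So v_3 can't be 2.
v_3 has just one choice, so v_3 = 9. So v_7 can't be 9.
Determined: v_1=5, v_2=4, v_3=9, v_4=2, v_5=7. The other variables each still have more than one consistent value. That makes 5.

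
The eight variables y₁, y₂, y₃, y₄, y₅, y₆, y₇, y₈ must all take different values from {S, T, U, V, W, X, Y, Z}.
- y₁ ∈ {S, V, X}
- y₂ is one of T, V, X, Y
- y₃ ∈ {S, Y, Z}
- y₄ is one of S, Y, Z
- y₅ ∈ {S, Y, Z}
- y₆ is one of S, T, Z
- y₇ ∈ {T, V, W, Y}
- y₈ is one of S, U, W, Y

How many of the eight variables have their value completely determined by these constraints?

3

The 8 variables draw from only 8 values {S, T, U, V, W, X, Y, Z}, so each is used; only y₈ can be U, hence y₈ = U.
Among the 7 still-open variables, W fits only y₇ (and all 7 values in {S, T, V, W, X, Y, Z} must be used), so y₇ = W.
y₃, y₄, y₅ share exactly the 3 values {S, Y, Z}; by pigeonhole those values go to them, so strike S, Y, Z from y₁, y₂, y₆.
y₆'s domain is down to {T}, so y₆ = T. Strike T from y₂.
Determined: y₆=T, y₇=W, y₈=U. The other variables each still have more than one consistent value. That makes 3.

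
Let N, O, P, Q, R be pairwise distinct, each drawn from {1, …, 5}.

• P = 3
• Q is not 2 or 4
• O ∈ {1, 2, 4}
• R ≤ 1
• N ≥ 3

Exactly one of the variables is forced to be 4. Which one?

N

P has just one choice, so P = 3. Eliminate 3 elsewhere: N, Q.
R must be 1 (only option left). Eliminate 1 elsewhere: O, Q.
Q's domain is down to {5}, so Q = 5. So N can't be 5.
So 4 goes to N.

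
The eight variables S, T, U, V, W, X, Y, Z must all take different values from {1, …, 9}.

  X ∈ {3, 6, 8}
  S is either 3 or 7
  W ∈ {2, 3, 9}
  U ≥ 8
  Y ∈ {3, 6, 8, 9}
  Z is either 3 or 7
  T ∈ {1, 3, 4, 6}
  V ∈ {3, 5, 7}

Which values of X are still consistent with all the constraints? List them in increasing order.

The 2 variables S and Z are confined to {3, 7}, which locks those values in; drop them from T, V, W, X, Y.
V's domain is down to {5}, so V = 5.
The 3 variables U, X, Y are confined to {6, 8, 9}, which locks those values in; drop them from T, W.
W has just one choice, so W = 2.
No further eliminations apply; X can still be any of 6, 8.

6, 8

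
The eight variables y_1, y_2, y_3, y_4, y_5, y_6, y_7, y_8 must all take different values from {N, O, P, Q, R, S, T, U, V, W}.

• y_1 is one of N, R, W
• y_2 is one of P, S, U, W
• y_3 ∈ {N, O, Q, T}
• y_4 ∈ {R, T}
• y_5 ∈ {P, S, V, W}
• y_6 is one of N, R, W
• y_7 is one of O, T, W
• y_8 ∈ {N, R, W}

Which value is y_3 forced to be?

Q

The 3 variables y_1, y_6, y_8 are confined to {N, R, W}, which locks those values in; drop them from y_2, y_3, y_4, y_5, y_7.
y_4's domain is down to {T}, so y_4 = T. So y_3, y_7 can't be T.
y_7 must be O (only option left). Eliminate O elsewhere: y_3.
So y_3 = Q.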